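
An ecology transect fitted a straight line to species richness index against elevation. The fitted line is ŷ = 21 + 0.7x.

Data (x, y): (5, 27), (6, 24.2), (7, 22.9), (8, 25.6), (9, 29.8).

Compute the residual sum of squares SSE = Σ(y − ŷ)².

SSE = 23.5

x=5: ŷ = 21 + 0.7·5 = 24.5; r = 27 − 24.5 = 2.5
x=6: ŷ = 21 + 0.7·6 = 25.2; r = 24.2 − 25.2 = -1
x=7: ŷ = 21 + 0.7·7 = 25.9; r = 22.9 − 25.9 = -3
x=8: ŷ = 21 + 0.7·8 = 26.6; r = 25.6 − 26.6 = -1
x=9: ŷ = 21 + 0.7·9 = 27.3; r = 29.8 − 27.3 = 2.5
SSE = 6.25 + 1 + 9 + 1 + 6.25 = 23.5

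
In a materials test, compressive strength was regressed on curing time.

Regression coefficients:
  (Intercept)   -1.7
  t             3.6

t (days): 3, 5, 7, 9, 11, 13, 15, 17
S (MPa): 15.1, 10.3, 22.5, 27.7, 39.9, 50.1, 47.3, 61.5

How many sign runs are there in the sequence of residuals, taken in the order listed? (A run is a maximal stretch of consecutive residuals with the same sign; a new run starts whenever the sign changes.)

t=3: ŷ = -1.7 + 3.6·3 = 9.1; r = 15.1 − 9.1 = 6
t=5: ŷ = -1.7 + 3.6·5 = 16.3; r = 10.3 − 16.3 = -6
t=7: ŷ = -1.7 + 3.6·7 = 23.5; r = 22.5 − 23.5 = -1
t=9: ŷ = -1.7 + 3.6·9 = 30.7; r = 27.7 − 30.7 = -3
t=11: ŷ = -1.7 + 3.6·11 = 37.9; r = 39.9 − 37.9 = 2
t=13: ŷ = -1.7 + 3.6·13 = 45.1; r = 50.1 − 45.1 = 5
t=15: ŷ = -1.7 + 3.6·15 = 52.3; r = 47.3 − 52.3 = -5
t=17: ŷ = -1.7 + 3.6·17 = 59.5; r = 61.5 − 59.5 = 2
Signs: + − − − + + − +
Runs: +×1, −×3, +×2, −×1, +×1 → 5

5 runs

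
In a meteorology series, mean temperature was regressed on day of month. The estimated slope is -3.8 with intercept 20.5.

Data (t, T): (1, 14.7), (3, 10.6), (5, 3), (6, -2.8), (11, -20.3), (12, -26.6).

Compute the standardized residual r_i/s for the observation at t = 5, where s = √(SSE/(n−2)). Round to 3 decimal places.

t=1: ŷ = 20.5 − 3.8·1 = 16.7; r = 14.7 − 16.7 = -2
t=3: ŷ = 20.5 − 3.8·3 = 9.1; r = 10.6 − 9.1 = 1.5
t=5: ŷ = 20.5 − 3.8·5 = 1.5; r = 3 − 1.5 = 1.5
t=6: ŷ = 20.5 − 3.8·6 = -2.3; r = -2.8 − (-2.3) = -0.5
t=11: ŷ = 20.5 − 3.8·11 = -21.3; r = -20.3 − (-21.3) = 1
t=12: ŷ = 20.5 − 3.8·12 = -25.1; r = -26.6 − (-25.1) = -1.5
SSE = 4 + 2.25 + 2.25 + 0.25 + 1 + 2.25 = 12
s = √(12/4) = 1.73205
r/s = 1.5 / 1.73205 = 0.866

0.866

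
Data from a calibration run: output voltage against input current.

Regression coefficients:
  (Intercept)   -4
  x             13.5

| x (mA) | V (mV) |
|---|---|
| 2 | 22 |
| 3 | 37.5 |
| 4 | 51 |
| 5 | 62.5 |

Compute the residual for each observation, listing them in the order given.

-1, 1, 1, -1

x=2: V̂ = -4 + 13.5·2 = 23; e = 22 − 23 = -1
x=3: V̂ = -4 + 13.5·3 = 36.5; e = 37.5 − 36.5 = 1
x=4: V̂ = -4 + 13.5·4 = 50; e = 51 − 50 = 1
x=5: V̂ = -4 + 13.5·5 = 63.5; e = 62.5 − 63.5 = -1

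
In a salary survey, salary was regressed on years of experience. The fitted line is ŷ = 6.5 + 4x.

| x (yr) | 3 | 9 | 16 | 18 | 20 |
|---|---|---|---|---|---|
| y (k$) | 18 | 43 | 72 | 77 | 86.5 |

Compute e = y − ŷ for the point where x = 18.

e = -1.5

ŷ = 6.5 + 4·18 = 78.5
e = 77 − 78.5 = -1.5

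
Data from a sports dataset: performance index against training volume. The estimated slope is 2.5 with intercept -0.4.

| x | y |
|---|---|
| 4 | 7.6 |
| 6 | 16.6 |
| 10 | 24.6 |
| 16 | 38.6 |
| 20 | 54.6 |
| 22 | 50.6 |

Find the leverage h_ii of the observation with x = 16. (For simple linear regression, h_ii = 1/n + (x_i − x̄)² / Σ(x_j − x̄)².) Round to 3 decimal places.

h = 0.199

x̄ = (4 + 6 + 10 + 16 + 20 + 22)/6 = 13
Σ(x − x̄)² = 81 + 49 + 9 + 9 + 49 + 81 = 278
h = 1/6 + (3)²/278 = 0.166667 + 0.0323741 = 0.199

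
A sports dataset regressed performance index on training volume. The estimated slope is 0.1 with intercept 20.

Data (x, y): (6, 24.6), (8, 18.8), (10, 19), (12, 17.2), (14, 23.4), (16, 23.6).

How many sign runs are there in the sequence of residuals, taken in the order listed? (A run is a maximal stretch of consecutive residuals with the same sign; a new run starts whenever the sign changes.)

3 runs

x=6: ŷ = 20 + 0.1·6 = 20.6; r = 24.6 − 20.6 = 4
x=8: ŷ = 20 + 0.1·8 = 20.8; r = 18.8 − 20.8 = -2
x=10: ŷ = 20 + 0.1·10 = 21; r = 19 − 21 = -2
x=12: ŷ = 20 + 0.1·12 = 21.2; r = 17.2 − 21.2 = -4
x=14: ŷ = 20 + 0.1·14 = 21.4; r = 23.4 − 21.4 = 2
x=16: ŷ = 20 + 0.1·16 = 21.6; r = 23.6 − 21.6 = 2
Signs: + − − − + +
Runs: +×1, −×3, +×2 → 3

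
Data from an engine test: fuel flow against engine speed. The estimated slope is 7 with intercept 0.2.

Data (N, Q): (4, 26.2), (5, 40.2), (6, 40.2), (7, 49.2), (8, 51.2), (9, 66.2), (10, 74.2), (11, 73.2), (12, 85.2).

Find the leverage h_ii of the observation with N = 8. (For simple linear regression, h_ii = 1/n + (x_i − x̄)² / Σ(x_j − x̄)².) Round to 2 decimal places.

h = 0.11

N̄ = (4 + 5 + 6 + 7 + 8 + 9 + 10 + 11 + 12)/9 = 8
Σ(N − N̄)² = 16 + 9 + 4 + 1 + 0 + 1 + 4 + 9 + 16 = 60
h = 1/9 + (0)²/60 = 0.111111 + 0 = 0.11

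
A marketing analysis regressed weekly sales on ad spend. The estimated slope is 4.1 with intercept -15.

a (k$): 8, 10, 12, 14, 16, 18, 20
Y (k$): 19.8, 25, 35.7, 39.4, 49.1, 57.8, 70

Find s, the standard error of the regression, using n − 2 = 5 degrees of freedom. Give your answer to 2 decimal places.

a=8: ŷ = -15 + 4.1·8 = 17.8; r = 19.8 − 17.8 = 2
a=10: ŷ = -15 + 4.1·10 = 26; r = 25 − 26 = -1
a=12: ŷ = -15 + 4.1·12 = 34.2; r = 35.7 − 34.2 = 1.5
a=14: ŷ = -15 + 4.1·14 = 42.4; r = 39.4 − 42.4 = -3
a=16: ŷ = -15 + 4.1·16 = 50.6; r = 49.1 − 50.6 = -1.5
a=18: ŷ = -15 + 4.1·18 = 58.8; r = 57.8 − 58.8 = -1
a=20: ŷ = -15 + 4.1·20 = 67; r = 70 − 67 = 3
SSE = 4 + 1 + 2.25 + 9 + 2.25 + 1 + 9 = 28.5
s = √(28.5/5) = √5.7 ≈ 2.39

s = 2.39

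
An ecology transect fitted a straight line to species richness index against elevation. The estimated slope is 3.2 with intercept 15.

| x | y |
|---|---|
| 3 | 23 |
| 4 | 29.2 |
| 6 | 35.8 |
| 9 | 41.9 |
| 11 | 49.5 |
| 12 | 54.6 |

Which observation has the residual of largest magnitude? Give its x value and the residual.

x = 9, e = -1.9

x=3: ŷ = 15 + 3.2·3 = 24.6; e = 23 − 24.6 = -1.6
x=4: ŷ = 15 + 3.2·4 = 27.8; e = 29.2 − 27.8 = 1.4
x=6: ŷ = 15 + 3.2·6 = 34.2; e = 35.8 − 34.2 = 1.6
x=9: ŷ = 15 + 3.2·9 = 43.8; e = 41.9 − 43.8 = -1.9
x=11: ŷ = 15 + 3.2·11 = 50.2; e = 49.5 − 50.2 = -0.7
x=12: ŷ = 15 + 3.2·12 = 53.4; e = 54.6 − 53.4 = 1.2
Largest |e| is 1.9 at x = 9, residual -1.9.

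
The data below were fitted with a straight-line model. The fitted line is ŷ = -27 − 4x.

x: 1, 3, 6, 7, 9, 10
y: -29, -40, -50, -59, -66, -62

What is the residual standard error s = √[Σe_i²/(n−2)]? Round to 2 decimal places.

x=1: ŷ = -27 − 4·1 = -31; e = -29 − (-31) = 2
x=3: ŷ = -27 − 4·3 = -39; e = -40 − (-39) = -1
x=6: ŷ = -27 − 4·6 = -51; e = -50 − (-51) = 1
x=7: ŷ = -27 − 4·7 = -55; e = -59 − (-55) = -4
x=9: ŷ = -27 − 4·9 = -63; e = -66 − (-63) = -3
x=10: ŷ = -27 − 4·10 = -67; e = -62 − (-67) = 5
SSE = 4 + 1 + 1 + 16 + 9 + 25 = 56
s = √(56/4) = √14 ≈ 3.74

s = 3.74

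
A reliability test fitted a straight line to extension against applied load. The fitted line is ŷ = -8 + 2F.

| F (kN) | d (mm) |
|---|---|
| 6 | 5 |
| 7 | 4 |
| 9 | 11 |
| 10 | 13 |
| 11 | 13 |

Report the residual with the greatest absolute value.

F=6: ŷ = -8 + 2·6 = 4; r = 5 − 4 = 1
F=7: ŷ = -8 + 2·7 = 6; r = 4 − 6 = -2
F=9: ŷ = -8 + 2·9 = 10; r = 11 − 10 = 1
F=10: ŷ = -8 + 2·10 = 12; r = 13 − 12 = 1
F=11: ŷ = -8 + 2·11 = 14; r = 13 − 14 = -1
Largest |r| is 2 at F = 7, residual -2.

r = -2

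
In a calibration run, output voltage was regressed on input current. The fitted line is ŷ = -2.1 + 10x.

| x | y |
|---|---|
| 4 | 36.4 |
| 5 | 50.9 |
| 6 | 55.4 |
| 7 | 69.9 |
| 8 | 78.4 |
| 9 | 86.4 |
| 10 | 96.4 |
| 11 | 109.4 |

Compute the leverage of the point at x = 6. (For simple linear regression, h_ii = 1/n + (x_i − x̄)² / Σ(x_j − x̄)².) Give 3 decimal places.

x̄ = (4 + 5 + 6 + 7 + 8 + 9 + 10 + 11)/8 = 7.5
Σ(x − x̄)² = 12.25 + 6.25 + 2.25 + 0.25 + 0.25 + 2.25 + 6.25 + 12.25 = 42
h = 1/8 + (-1.5)²/42 = 0.125 + 0.0535714 = 0.179

h = 0.179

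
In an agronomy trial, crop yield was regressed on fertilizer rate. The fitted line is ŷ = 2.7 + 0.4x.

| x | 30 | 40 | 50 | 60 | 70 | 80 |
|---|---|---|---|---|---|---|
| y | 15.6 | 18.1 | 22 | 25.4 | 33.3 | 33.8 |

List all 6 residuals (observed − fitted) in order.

0.9, -0.6, -0.7, -1.3, 2.6, -0.9

x=30: ŷ = 2.7 + 0.4·30 = 14.7; r = 15.6 − 14.7 = 0.9
x=40: ŷ = 2.7 + 0.4·40 = 18.7; r = 18.1 − 18.7 = -0.6
x=50: ŷ = 2.7 + 0.4·50 = 22.7; r = 22 − 22.7 = -0.7
x=60: ŷ = 2.7 + 0.4·60 = 26.7; r = 25.4 − 26.7 = -1.3
x=70: ŷ = 2.7 + 0.4·70 = 30.7; r = 33.3 − 30.7 = 2.6
x=80: ŷ = 2.7 + 0.4·80 = 34.7; r = 33.8 − 34.7 = -0.9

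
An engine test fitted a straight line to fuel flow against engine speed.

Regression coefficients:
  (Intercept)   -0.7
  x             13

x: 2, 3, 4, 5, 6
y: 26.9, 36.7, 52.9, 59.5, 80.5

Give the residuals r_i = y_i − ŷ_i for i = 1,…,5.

1.6, -1.6, 1.6, -4.8, 3.2

x=2: ŷ = -0.7 + 13·2 = 25.3; r = 26.9 − 25.3 = 1.6
x=3: ŷ = -0.7 + 13·3 = 38.3; r = 36.7 − 38.3 = -1.6
x=4: ŷ = -0.7 + 13·4 = 51.3; r = 52.9 − 51.3 = 1.6
x=5: ŷ = -0.7 + 13·5 = 64.3; r = 59.5 − 64.3 = -4.8
x=6: ŷ = -0.7 + 13·6 = 77.3; r = 80.5 − 77.3 = 3.2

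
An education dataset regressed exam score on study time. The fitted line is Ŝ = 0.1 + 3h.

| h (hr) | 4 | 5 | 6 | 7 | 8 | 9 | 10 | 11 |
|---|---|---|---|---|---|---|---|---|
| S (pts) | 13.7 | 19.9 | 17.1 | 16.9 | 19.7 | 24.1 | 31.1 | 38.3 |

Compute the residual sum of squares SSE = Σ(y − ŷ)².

h=4: Ŝ = 0.1 + 3·4 = 12.1; r = 13.7 − 12.1 = 1.6
h=5: Ŝ = 0.1 + 3·5 = 15.1; r = 19.9 − 15.1 = 4.8
h=6: Ŝ = 0.1 + 3·6 = 18.1; r = 17.1 − 18.1 = -1
h=7: Ŝ = 0.1 + 3·7 = 21.1; r = 16.9 − 21.1 = -4.2
h=8: Ŝ = 0.1 + 3·8 = 24.1; r = 19.7 − 24.1 = -4.4
h=9: Ŝ = 0.1 + 3·9 = 27.1; r = 24.1 − 27.1 = -3
h=10: Ŝ = 0.1 + 3·10 = 30.1; r = 31.1 − 30.1 = 1
h=11: Ŝ = 0.1 + 3·11 = 33.1; r = 38.3 − 33.1 = 5.2
SSE = 2.56 + 23.04 + 1 + 17.64 + 19.36 + 9 + 1 + 27.04 = 100.64

SSE = 100.64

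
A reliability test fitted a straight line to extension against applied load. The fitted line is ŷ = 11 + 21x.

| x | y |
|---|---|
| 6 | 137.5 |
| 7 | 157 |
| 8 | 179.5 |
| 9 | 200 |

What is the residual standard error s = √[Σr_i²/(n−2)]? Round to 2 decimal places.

x=6: ŷ = 11 + 21·6 = 137; r = 137.5 − 137 = 0.5
x=7: ŷ = 11 + 21·7 = 158; r = 157 − 158 = -1
x=8: ŷ = 11 + 21·8 = 179; r = 179.5 − 179 = 0.5
x=9: ŷ = 11 + 21·9 = 200; r = 200 − 200 = 0
SSE = 0.25 + 1 + 0.25 + 0 = 1.5
s = √(1.5/2) = √0.75 ≈ 0.87

s = 0.87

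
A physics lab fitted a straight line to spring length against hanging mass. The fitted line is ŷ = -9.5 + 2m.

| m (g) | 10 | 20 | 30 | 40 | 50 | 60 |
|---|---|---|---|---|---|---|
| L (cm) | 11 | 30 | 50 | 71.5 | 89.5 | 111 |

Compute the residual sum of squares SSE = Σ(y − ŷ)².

SSE = 3

m=10: ŷ = -9.5 + 2·10 = 10.5; e = 11 − 10.5 = 0.5
m=20: ŷ = -9.5 + 2·20 = 30.5; e = 30 − 30.5 = -0.5
m=30: ŷ = -9.5 + 2·30 = 50.5; e = 50 − 50.5 = -0.5
m=40: ŷ = -9.5 + 2·40 = 70.5; e = 71.5 − 70.5 = 1
m=50: ŷ = -9.5 + 2·50 = 90.5; e = 89.5 − 90.5 = -1
m=60: ŷ = -9.5 + 2·60 = 110.5; e = 111 − 110.5 = 0.5
SSE = 0.25 + 0.25 + 0.25 + 1 + 1 + 0.25 = 3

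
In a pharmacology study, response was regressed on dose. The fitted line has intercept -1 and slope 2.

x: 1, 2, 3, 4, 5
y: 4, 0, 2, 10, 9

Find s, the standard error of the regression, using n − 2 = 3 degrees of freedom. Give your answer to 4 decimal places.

x=1: ŷ = -1 + 2·1 = 1; r = 4 − 1 = 3
x=2: ŷ = -1 + 2·2 = 3; r = 0 − 3 = -3
x=3: ŷ = -1 + 2·3 = 5; r = 2 − 5 = -3
x=4: ŷ = -1 + 2·4 = 7; r = 10 − 7 = 3
x=5: ŷ = -1 + 2·5 = 9; r = 9 − 9 = 0
SSE = 9 + 9 + 9 + 9 + 0 = 36
s = √(36/3) = √12 ≈ 3.4641

s = 3.4641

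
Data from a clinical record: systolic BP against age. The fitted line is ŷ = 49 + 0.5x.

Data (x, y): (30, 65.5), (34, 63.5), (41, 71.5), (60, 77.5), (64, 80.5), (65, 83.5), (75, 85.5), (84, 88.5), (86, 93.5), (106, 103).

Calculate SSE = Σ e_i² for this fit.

x=30: ŷ = 49 + 0.5·30 = 64; e = 65.5 − 64 = 1.5
x=34: ŷ = 49 + 0.5·34 = 66; e = 63.5 − 66 = -2.5
x=41: ŷ = 49 + 0.5·41 = 69.5; e = 71.5 − 69.5 = 2
x=60: ŷ = 49 + 0.5·60 = 79; e = 77.5 − 79 = -1.5
x=64: ŷ = 49 + 0.5·64 = 81; e = 80.5 − 81 = -0.5
x=65: ŷ = 49 + 0.5·65 = 81.5; e = 83.5 − 81.5 = 2
x=75: ŷ = 49 + 0.5·75 = 86.5; e = 85.5 − 86.5 = -1
x=84: ŷ = 49 + 0.5·84 = 91; e = 88.5 − 91 = -2.5
x=86: ŷ = 49 + 0.5·86 = 92; e = 93.5 − 92 = 1.5
x=106: ŷ = 49 + 0.5·106 = 102; e = 103 − 102 = 1
SSE = 2.25 + 6.25 + 4 + 2.25 + 0.25 + 4 + 1 + 6.25 + 2.25 + 1 = 29.5

SSE = 29.5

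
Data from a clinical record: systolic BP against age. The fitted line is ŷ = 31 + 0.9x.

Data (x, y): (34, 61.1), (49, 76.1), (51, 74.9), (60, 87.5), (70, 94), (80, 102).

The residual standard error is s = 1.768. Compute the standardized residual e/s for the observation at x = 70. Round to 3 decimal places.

0.000

ŷ = 31 + 0.9·70 = 94
e = 94 − 94 = 0
e/s = 0 / 1.768 = 0.000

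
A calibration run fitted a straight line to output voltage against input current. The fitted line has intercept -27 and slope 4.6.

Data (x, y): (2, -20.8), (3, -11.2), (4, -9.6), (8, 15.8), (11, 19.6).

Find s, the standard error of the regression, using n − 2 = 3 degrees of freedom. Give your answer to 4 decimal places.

x=2: ŷ = -27 + 4.6·2 = -17.8; e = -20.8 − (-17.8) = -3
x=3: ŷ = -27 + 4.6·3 = -13.2; e = -11.2 − (-13.2) = 2
x=4: ŷ = -27 + 4.6·4 = -8.6; e = -9.6 − (-8.6) = -1
x=8: ŷ = -27 + 4.6·8 = 9.8; e = 15.8 − 9.8 = 6
x=11: ŷ = -27 + 4.6·11 = 23.6; e = 19.6 − 23.6 = -4
SSE = 9 + 4 + 1 + 36 + 16 = 66
s = √(66/3) = √22 ≈ 4.6904

s = 4.6904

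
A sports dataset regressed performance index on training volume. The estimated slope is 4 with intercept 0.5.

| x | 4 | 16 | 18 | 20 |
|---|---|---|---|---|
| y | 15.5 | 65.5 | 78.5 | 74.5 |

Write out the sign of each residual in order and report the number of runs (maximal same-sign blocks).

x=4: ŷ = 0.5 + 4·4 = 16.5; r = 15.5 − 16.5 = -1
x=16: ŷ = 0.5 + 4·16 = 64.5; r = 65.5 − 64.5 = 1
x=18: ŷ = 0.5 + 4·18 = 72.5; r = 78.5 − 72.5 = 6
x=20: ŷ = 0.5 + 4·20 = 80.5; r = 74.5 − 80.5 = -6
Signs: − + + −
Runs: −×1, +×2, −×1 → 3

3 runs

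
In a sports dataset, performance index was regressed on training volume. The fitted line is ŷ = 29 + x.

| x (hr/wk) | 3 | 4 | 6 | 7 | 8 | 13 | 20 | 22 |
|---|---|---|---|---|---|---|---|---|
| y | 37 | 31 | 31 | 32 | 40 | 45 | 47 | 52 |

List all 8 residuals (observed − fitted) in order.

5, -2, -4, -4, 3, 3, -2, 1

x=3: ŷ = 29 + 3 = 32; e = 37 − 32 = 5
x=4: ŷ = 29 + 4 = 33; e = 31 − 33 = -2
x=6: ŷ = 29 + 6 = 35; e = 31 − 35 = -4
x=7: ŷ = 29 + 7 = 36; e = 32 − 36 = -4
x=8: ŷ = 29 + 8 = 37; e = 40 − 37 = 3
x=13: ŷ = 29 + 13 = 42; e = 45 − 42 = 3
x=20: ŷ = 29 + 20 = 49; e = 47 − 49 = -2
x=22: ŷ = 29 + 22 = 51; e = 52 − 51 = 1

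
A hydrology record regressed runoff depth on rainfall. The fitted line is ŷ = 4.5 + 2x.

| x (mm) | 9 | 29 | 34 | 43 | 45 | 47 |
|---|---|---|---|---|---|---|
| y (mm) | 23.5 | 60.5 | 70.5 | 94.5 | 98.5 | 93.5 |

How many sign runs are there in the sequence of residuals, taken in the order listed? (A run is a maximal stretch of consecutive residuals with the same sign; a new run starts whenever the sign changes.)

4 runs

x=9: ŷ = 4.5 + 2·9 = 22.5; r = 23.5 − 22.5 = 1
x=29: ŷ = 4.5 + 2·29 = 62.5; r = 60.5 − 62.5 = -2
x=34: ŷ = 4.5 + 2·34 = 72.5; r = 70.5 − 72.5 = -2
x=43: ŷ = 4.5 + 2·43 = 90.5; r = 94.5 − 90.5 = 4
x=45: ŷ = 4.5 + 2·45 = 94.5; r = 98.5 − 94.5 = 4
x=47: ŷ = 4.5 + 2·47 = 98.5; r = 93.5 − 98.5 = -5
Signs: + − − + + −
Runs: +×1, −×2, +×2, −×1 → 4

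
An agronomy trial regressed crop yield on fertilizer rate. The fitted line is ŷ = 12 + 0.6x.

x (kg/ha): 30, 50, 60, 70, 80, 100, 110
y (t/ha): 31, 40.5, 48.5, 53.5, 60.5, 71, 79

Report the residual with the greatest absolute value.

e = -1.5

x=30: ŷ = 12 + 0.6·30 = 30; e = 31 − 30 = 1
x=50: ŷ = 12 + 0.6·50 = 42; e = 40.5 − 42 = -1.5
x=60: ŷ = 12 + 0.6·60 = 48; e = 48.5 − 48 = 0.5
x=70: ŷ = 12 + 0.6·70 = 54; e = 53.5 − 54 = -0.5
x=80: ŷ = 12 + 0.6·80 = 60; e = 60.5 − 60 = 0.5
x=100: ŷ = 12 + 0.6·100 = 72; e = 71 − 72 = -1
x=110: ŷ = 12 + 0.6·110 = 78; e = 79 − 78 = 1
Largest |e| is 1.5 at x = 50, residual -1.5.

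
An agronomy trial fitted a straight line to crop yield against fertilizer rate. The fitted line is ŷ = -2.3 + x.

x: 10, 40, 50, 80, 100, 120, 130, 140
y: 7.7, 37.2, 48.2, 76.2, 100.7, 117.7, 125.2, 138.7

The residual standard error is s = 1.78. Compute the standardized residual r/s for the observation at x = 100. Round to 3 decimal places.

ŷ = -2.3 + 100 = 97.7
r = 100.7 − 97.7 = 3
r/s = 3 / 1.78 = 1.685

1.685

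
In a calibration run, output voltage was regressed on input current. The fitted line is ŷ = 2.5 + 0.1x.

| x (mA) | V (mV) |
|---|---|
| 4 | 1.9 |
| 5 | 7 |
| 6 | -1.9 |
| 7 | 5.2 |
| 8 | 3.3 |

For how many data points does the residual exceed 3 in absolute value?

2

x=4: ŷ = 2.5 + 0.1·4 = 2.9; r = 1.9 − 2.9 = -1
x=5: ŷ = 2.5 + 0.1·5 = 3; r = 7 − 3 = 4
x=6: ŷ = 2.5 + 0.1·6 = 3.1; r = -1.9 − 3.1 = -5
x=7: ŷ = 2.5 + 0.1·7 = 3.2; r = 5.2 − 3.2 = 2
x=8: ŷ = 2.5 + 0.1·8 = 3.3; r = 3.3 − 3.3 = 0
|r| > 3: x=5 (|r|=4), x=6 (|r|=5) → 2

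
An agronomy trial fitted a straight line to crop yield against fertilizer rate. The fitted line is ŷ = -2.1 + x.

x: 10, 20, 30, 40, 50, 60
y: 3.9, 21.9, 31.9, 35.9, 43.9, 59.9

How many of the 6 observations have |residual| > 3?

4

x=10: ŷ = -2.1 + 10 = 7.9; e = 3.9 − 7.9 = -4
x=20: ŷ = -2.1 + 20 = 17.9; e = 21.9 − 17.9 = 4
x=30: ŷ = -2.1 + 30 = 27.9; e = 31.9 − 27.9 = 4
x=40: ŷ = -2.1 + 40 = 37.9; e = 35.9 − 37.9 = -2
x=50: ŷ = -2.1 + 50 = 47.9; e = 43.9 − 47.9 = -4
x=60: ŷ = -2.1 + 60 = 57.9; e = 59.9 − 57.9 = 2
|e| > 3: x=10 (|e|=4), x=20 (|e|=4), x=30 (|e|=4), x=50 (|e|=4) → 4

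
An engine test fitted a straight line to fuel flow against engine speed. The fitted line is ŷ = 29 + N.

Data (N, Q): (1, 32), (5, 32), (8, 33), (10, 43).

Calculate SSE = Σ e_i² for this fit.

N=1: ŷ = 29 + 1 = 30; e = 32 − 30 = 2
N=5: ŷ = 29 + 5 = 34; e = 32 − 34 = -2
N=8: ŷ = 29 + 8 = 37; e = 33 − 37 = -4
N=10: ŷ = 29 + 10 = 39; e = 43 − 39 = 4
SSE = 4 + 4 + 16 + 16 = 40

SSE = 40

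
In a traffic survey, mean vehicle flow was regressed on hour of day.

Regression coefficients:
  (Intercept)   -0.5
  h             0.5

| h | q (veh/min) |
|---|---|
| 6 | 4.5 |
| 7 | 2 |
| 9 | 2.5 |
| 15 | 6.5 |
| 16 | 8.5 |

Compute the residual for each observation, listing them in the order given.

2, -1, -1.5, -0.5, 1

h=6: ŷ = -0.5 + 0.5·6 = 2.5; e = 4.5 − 2.5 = 2
h=7: ŷ = -0.5 + 0.5·7 = 3; e = 2 − 3 = -1
h=9: ŷ = -0.5 + 0.5·9 = 4; e = 2.5 − 4 = -1.5
h=15: ŷ = -0.5 + 0.5·15 = 7; e = 6.5 − 7 = -0.5
h=16: ŷ = -0.5 + 0.5·16 = 7.5; e = 8.5 − 7.5 = 1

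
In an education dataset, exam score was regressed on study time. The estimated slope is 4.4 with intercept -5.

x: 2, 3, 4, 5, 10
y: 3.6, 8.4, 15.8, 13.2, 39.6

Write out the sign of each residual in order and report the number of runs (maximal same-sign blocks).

4 runs

x=2: ŷ = -5 + 4.4·2 = 3.8; e = 3.6 − 3.8 = -0.2
x=3: ŷ = -5 + 4.4·3 = 8.2; e = 8.4 − 8.2 = 0.2
x=4: ŷ = -5 + 4.4·4 = 12.6; e = 15.8 − 12.6 = 3.2
x=5: ŷ = -5 + 4.4·5 = 17; e = 13.2 − 17 = -3.8
x=10: ŷ = -5 + 4.4·10 = 39; e = 39.6 − 39 = 0.6
Signs: − + + − +
Runs: −×1, +×2, −×1, +×1 → 4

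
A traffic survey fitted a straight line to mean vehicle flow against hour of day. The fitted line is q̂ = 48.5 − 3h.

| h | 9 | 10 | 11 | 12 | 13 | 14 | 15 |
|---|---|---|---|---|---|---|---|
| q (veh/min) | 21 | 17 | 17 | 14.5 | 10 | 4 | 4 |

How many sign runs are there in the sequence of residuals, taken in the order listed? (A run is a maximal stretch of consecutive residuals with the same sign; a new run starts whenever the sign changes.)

4 runs

h=9: q̂ = 48.5 − 3·9 = 21.5; e = 21 − 21.5 = -0.5
h=10: q̂ = 48.5 − 3·10 = 18.5; e = 17 − 18.5 = -1.5
h=11: q̂ = 48.5 − 3·11 = 15.5; e = 17 − 15.5 = 1.5
h=12: q̂ = 48.5 − 3·12 = 12.5; e = 14.5 − 12.5 = 2
h=13: q̂ = 48.5 − 3·13 = 9.5; e = 10 − 9.5 = 0.5
h=14: q̂ = 48.5 − 3·14 = 6.5; e = 4 − 6.5 = -2.5
h=15: q̂ = 48.5 − 3·15 = 3.5; e = 4 − 3.5 = 0.5
Signs: − − + + + − +
Runs: −×2, +×3, −×1, +×1 → 4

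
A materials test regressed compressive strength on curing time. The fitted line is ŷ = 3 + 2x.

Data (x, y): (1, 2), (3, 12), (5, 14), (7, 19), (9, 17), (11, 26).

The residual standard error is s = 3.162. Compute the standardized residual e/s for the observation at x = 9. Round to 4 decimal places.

-1.2650

ŷ = 3 + 2·9 = 21
e = 17 − 21 = -4
e/s = -4 / 3.162 = -1.2650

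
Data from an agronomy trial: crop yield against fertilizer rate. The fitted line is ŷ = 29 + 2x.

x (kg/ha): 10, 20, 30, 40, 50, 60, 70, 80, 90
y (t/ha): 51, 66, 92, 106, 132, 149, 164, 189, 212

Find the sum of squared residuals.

SSE = 74

x=10: ŷ = 29 + 2·10 = 49; r = 51 − 49 = 2
x=20: ŷ = 29 + 2·20 = 69; r = 66 − 69 = -3
x=30: ŷ = 29 + 2·30 = 89; r = 92 − 89 = 3
x=40: ŷ = 29 + 2·40 = 109; r = 106 − 109 = -3
x=50: ŷ = 29 + 2·50 = 129; r = 132 − 129 = 3
x=60: ŷ = 29 + 2·60 = 149; r = 149 − 149 = 0
x=70: ŷ = 29 + 2·70 = 169; r = 164 − 169 = -5
x=80: ŷ = 29 + 2·80 = 189; r = 189 − 189 = 0
x=90: ŷ = 29 + 2·90 = 209; r = 212 − 209 = 3
SSE = 4 + 9 + 9 + 9 + 9 + 0 + 25 + 0 + 9 = 74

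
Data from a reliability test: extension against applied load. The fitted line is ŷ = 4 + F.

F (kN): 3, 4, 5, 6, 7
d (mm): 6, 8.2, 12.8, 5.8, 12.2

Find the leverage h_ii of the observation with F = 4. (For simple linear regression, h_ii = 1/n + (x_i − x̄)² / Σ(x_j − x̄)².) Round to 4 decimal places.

h = 0.3000

F̄ = (3 + 4 + 5 + 6 + 7)/5 = 5
Σ(F − F̄)² = 4 + 1 + 0 + 1 + 4 = 10
h = 1/5 + (-1)²/10 = 0.2 + 0.1 = 0.3000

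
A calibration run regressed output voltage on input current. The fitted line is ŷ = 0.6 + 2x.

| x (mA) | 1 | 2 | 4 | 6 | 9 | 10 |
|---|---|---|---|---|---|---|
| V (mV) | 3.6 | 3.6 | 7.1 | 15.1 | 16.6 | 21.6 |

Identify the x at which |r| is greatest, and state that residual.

x=1: ŷ = 0.6 + 2·1 = 2.6; r = 3.6 − 2.6 = 1
x=2: ŷ = 0.6 + 2·2 = 4.6; r = 3.6 − 4.6 = -1
x=4: ŷ = 0.6 + 2·4 = 8.6; r = 7.1 − 8.6 = -1.5
x=6: ŷ = 0.6 + 2·6 = 12.6; r = 15.1 − 12.6 = 2.5
x=9: ŷ = 0.6 + 2·9 = 18.6; r = 16.6 − 18.6 = -2
x=10: ŷ = 0.6 + 2·10 = 20.6; r = 21.6 − 20.6 = 1
Largest |r| is 2.5 at x = 6, residual 2.5.

x = 6, r = 2.5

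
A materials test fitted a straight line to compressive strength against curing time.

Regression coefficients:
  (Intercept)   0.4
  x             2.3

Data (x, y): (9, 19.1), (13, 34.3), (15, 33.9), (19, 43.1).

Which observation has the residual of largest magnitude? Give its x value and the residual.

x=9: ŷ = 0.4 + 2.3·9 = 21.1; e = 19.1 − 21.1 = -2
x=13: ŷ = 0.4 + 2.3·13 = 30.3; e = 34.3 − 30.3 = 4
x=15: ŷ = 0.4 + 2.3·15 = 34.9; e = 33.9 − 34.9 = -1
x=19: ŷ = 0.4 + 2.3·19 = 44.1; e = 43.1 − 44.1 = -1
Largest |e| is 4 at x = 13, residual 4.

x = 13, e = 4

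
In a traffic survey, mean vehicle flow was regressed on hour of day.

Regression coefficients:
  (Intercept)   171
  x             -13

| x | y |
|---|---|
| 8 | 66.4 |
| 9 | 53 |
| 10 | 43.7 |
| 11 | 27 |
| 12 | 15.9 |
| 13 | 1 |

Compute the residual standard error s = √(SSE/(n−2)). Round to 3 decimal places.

s = 1.693

x=8: ŷ = 171 − 13·8 = 67; r = 66.4 − 67 = -0.6
x=9: ŷ = 171 − 13·9 = 54; r = 53 − 54 = -1
x=10: ŷ = 171 − 13·10 = 41; r = 43.7 − 41 = 2.7
x=11: ŷ = 171 − 13·11 = 28; r = 27 − 28 = -1
x=12: ŷ = 171 − 13·12 = 15; r = 15.9 − 15 = 0.9
x=13: ŷ = 171 − 13·13 = 2; r = 1 − 2 = -1
SSE = 0.36 + 1 + 7.29 + 1 + 0.81 + 1 = 11.46
s = √(11.46/4) = √2.865 ≈ 1.693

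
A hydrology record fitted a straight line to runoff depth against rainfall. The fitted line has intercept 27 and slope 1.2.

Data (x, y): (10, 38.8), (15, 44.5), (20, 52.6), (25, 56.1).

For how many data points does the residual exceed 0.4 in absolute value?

x=10: ŷ = 27 + 1.2·10 = 39; r = 38.8 − 39 = -0.2
x=15: ŷ = 27 + 1.2·15 = 45; r = 44.5 − 45 = -0.5
x=20: ŷ = 27 + 1.2·20 = 51; r = 52.6 − 51 = 1.6
x=25: ŷ = 27 + 1.2·25 = 57; r = 56.1 − 57 = -0.9
|r| > 0.4: x=15 (|r|=0.5), x=20 (|r|=1.6), x=25 (|r|=0.9) → 3

3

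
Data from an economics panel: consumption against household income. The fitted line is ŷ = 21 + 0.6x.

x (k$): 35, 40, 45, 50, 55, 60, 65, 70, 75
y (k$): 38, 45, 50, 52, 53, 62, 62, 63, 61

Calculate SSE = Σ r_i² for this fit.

x=35: ŷ = 21 + 0.6·35 = 42; r = 38 − 42 = -4
x=40: ŷ = 21 + 0.6·40 = 45; r = 45 − 45 = 0
x=45: ŷ = 21 + 0.6·45 = 48; r = 50 − 48 = 2
x=50: ŷ = 21 + 0.6·50 = 51; r = 52 − 51 = 1
x=55: ŷ = 21 + 0.6·55 = 54; r = 53 − 54 = -1
x=60: ŷ = 21 + 0.6·60 = 57; r = 62 − 57 = 5
x=65: ŷ = 21 + 0.6·65 = 60; r = 62 − 60 = 2
x=70: ŷ = 21 + 0.6·70 = 63; r = 63 − 63 = 0
x=75: ŷ = 21 + 0.6·75 = 66; r = 61 − 66 = -5
SSE = 16 + 0 + 4 + 1 + 1 + 25 + 4 + 0 + 25 = 76

SSE = 76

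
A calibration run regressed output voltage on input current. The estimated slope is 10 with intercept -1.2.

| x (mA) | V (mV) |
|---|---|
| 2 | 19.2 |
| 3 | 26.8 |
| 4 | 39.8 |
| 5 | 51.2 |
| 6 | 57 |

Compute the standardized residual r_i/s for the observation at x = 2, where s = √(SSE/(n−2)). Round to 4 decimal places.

x=2: V̂ = -1.2 + 10·2 = 18.8; r = 19.2 − 18.8 = 0.4
x=3: V̂ = -1.2 + 10·3 = 28.8; r = 26.8 − 28.8 = -2
x=4: V̂ = -1.2 + 10·4 = 38.8; r = 39.8 − 38.8 = 1
x=5: V̂ = -1.2 + 10·5 = 48.8; r = 51.2 − 48.8 = 2.4
x=6: V̂ = -1.2 + 10·6 = 58.8; r = 57 − 58.8 = -1.8
SSE = 0.16 + 4 + 1 + 5.76 + 3.24 = 14.16
s = √(14.16/3) = 2.17256
r/s = 0.4 / 2.17256 = 0.1841

0.1841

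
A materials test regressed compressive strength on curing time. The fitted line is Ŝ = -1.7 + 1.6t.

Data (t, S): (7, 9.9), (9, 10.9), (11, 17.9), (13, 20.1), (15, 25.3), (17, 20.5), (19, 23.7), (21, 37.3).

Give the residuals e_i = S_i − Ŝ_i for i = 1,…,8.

0.4, -1.8, 2, 1, 3, -5, -5, 5.4

t=7: Ŝ = -1.7 + 1.6·7 = 9.5; e = 9.9 − 9.5 = 0.4
t=9: Ŝ = -1.7 + 1.6·9 = 12.7; e = 10.9 − 12.7 = -1.8
t=11: Ŝ = -1.7 + 1.6·11 = 15.9; e = 17.9 − 15.9 = 2
t=13: Ŝ = -1.7 + 1.6·13 = 19.1; e = 20.1 − 19.1 = 1
t=15: Ŝ = -1.7 + 1.6·15 = 22.3; e = 25.3 − 22.3 = 3
t=17: Ŝ = -1.7 + 1.6·17 = 25.5; e = 20.5 − 25.5 = -5
t=19: Ŝ = -1.7 + 1.6·19 = 28.7; e = 23.7 − 28.7 = -5
t=21: Ŝ = -1.7 + 1.6·21 = 31.9; e = 37.3 − 31.9 = 5.4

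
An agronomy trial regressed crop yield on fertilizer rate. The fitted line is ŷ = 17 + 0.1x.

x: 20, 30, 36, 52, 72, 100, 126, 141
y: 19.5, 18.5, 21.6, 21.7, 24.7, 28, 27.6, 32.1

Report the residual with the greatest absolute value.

x=20: ŷ = 17 + 0.1·20 = 19; e = 19.5 − 19 = 0.5
x=30: ŷ = 17 + 0.1·30 = 20; e = 18.5 − 20 = -1.5
x=36: ŷ = 17 + 0.1·36 = 20.6; e = 21.6 − 20.6 = 1
x=52: ŷ = 17 + 0.1·52 = 22.2; e = 21.7 − 22.2 = -0.5
x=72: ŷ = 17 + 0.1·72 = 24.2; e = 24.7 − 24.2 = 0.5
x=100: ŷ = 17 + 0.1·100 = 27; e = 28 − 27 = 1
x=126: ŷ = 17 + 0.1·126 = 29.6; e = 27.6 − 29.6 = -2
x=141: ŷ = 17 + 0.1·141 = 31.1; e = 32.1 − 31.1 = 1
Largest |e| is 2 at x = 126, residual -2.

e = -2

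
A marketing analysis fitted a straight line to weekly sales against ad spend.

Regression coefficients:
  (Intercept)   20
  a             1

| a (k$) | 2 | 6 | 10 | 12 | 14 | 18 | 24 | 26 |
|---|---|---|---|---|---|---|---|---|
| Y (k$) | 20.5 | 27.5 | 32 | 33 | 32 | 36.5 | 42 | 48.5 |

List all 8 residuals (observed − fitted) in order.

a=2: Ŷ = 20 + 2 = 22; r = 20.5 − 22 = -1.5
a=6: Ŷ = 20 + 6 = 26; r = 27.5 − 26 = 1.5
a=10: Ŷ = 20 + 10 = 30; r = 32 − 30 = 2
a=12: Ŷ = 20 + 12 = 32; r = 33 − 32 = 1
a=14: Ŷ = 20 + 14 = 34; r = 32 − 34 = -2
a=18: Ŷ = 20 + 18 = 38; r = 36.5 − 38 = -1.5
a=24: Ŷ = 20 + 24 = 44; r = 42 − 44 = -2
a=26: Ŷ = 20 + 26 = 46; r = 48.5 − 46 = 2.5

-1.5, 1.5, 2, 1, -2, -1.5, -2, 2.5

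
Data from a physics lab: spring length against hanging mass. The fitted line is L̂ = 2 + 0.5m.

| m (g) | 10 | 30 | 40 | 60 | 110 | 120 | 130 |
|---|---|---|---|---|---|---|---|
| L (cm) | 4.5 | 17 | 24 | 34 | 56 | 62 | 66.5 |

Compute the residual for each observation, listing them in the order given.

-2.5, 0, 2, 2, -1, 0, -0.5

m=10: L̂ = 2 + 0.5·10 = 7; e = 4.5 − 7 = -2.5
m=30: L̂ = 2 + 0.5·30 = 17; e = 17 − 17 = 0
m=40: L̂ = 2 + 0.5·40 = 22; e = 24 − 22 = 2
m=60: L̂ = 2 + 0.5·60 = 32; e = 34 − 32 = 2
m=110: L̂ = 2 + 0.5·110 = 57; e = 56 − 57 = -1
m=120: L̂ = 2 + 0.5·120 = 62; e = 62 − 62 = 0
m=130: L̂ = 2 + 0.5·130 = 67; e = 66.5 − 67 = -0.5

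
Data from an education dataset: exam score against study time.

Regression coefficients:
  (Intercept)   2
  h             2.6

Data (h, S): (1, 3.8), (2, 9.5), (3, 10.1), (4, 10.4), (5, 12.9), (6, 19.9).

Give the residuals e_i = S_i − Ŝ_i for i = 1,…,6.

h=1: Ŝ = 2 + 2.6·1 = 4.6; e = 3.8 − 4.6 = -0.8
h=2: Ŝ = 2 + 2.6·2 = 7.2; e = 9.5 − 7.2 = 2.3
h=3: Ŝ = 2 + 2.6·3 = 9.8; e = 10.1 − 9.8 = 0.3
h=4: Ŝ = 2 + 2.6·4 = 12.4; e = 10.4 − 12.4 = -2
h=5: Ŝ = 2 + 2.6·5 = 15; e = 12.9 − 15 = -2.1
h=6: Ŝ = 2 + 2.6·6 = 17.6; e = 19.9 − 17.6 = 2.3

-0.8, 2.3, 0.3, -2, -2.1, 2.3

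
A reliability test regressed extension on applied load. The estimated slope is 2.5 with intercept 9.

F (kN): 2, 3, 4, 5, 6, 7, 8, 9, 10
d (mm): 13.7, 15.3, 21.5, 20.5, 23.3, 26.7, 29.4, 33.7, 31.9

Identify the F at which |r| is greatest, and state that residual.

F=2: d̂ = 9 + 2.5·2 = 14; r = 13.7 − 14 = -0.3
F=3: d̂ = 9 + 2.5·3 = 16.5; r = 15.3 − 16.5 = -1.2
F=4: d̂ = 9 + 2.5·4 = 19; r = 21.5 − 19 = 2.5
F=5: d̂ = 9 + 2.5·5 = 21.5; r = 20.5 − 21.5 = -1
F=6: d̂ = 9 + 2.5·6 = 24; r = 23.3 − 24 = -0.7
F=7: d̂ = 9 + 2.5·7 = 26.5; r = 26.7 − 26.5 = 0.2
F=8: d̂ = 9 + 2.5·8 = 29; r = 29.4 − 29 = 0.4
F=9: d̂ = 9 + 2.5·9 = 31.5; r = 33.7 − 31.5 = 2.2
F=10: d̂ = 9 + 2.5·10 = 34; r = 31.9 − 34 = -2.1
Largest |r| is 2.5 at F = 4, residual 2.5.

F = 4, r = 2.5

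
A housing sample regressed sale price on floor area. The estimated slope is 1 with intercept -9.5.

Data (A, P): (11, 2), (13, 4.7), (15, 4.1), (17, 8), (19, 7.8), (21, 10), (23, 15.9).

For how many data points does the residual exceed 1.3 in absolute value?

A=11: ŷ = -9.5 + 11 = 1.5; e = 2 − 1.5 = 0.5
A=13: ŷ = -9.5 + 13 = 3.5; e = 4.7 − 3.5 = 1.2
A=15: ŷ = -9.5 + 15 = 5.5; e = 4.1 − 5.5 = -1.4
A=17: ŷ = -9.5 + 17 = 7.5; e = 8 − 7.5 = 0.5
A=19: ŷ = -9.5 + 19 = 9.5; e = 7.8 − 9.5 = -1.7
A=21: ŷ = -9.5 + 21 = 11.5; e = 10 − 11.5 = -1.5
A=23: ŷ = -9.5 + 23 = 13.5; e = 15.9 − 13.5 = 2.4
|e| > 1.3: A=15 (|e|=1.4), A=19 (|e|=1.7), A=21 (|e|=1.5), A=23 (|e|=2.4) → 4

4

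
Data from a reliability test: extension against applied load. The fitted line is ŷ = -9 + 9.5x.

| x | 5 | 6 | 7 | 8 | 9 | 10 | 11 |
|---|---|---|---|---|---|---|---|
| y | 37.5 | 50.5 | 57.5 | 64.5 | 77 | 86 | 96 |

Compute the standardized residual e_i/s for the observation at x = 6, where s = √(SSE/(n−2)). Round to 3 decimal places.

x=5: ŷ = -9 + 9.5·5 = 38.5; e = 37.5 − 38.5 = -1
x=6: ŷ = -9 + 9.5·6 = 48; e = 50.5 − 48 = 2.5
x=7: ŷ = -9 + 9.5·7 = 57.5; e = 57.5 − 57.5 = 0
x=8: ŷ = -9 + 9.5·8 = 67; e = 64.5 − 67 = -2.5
x=9: ŷ = -9 + 9.5·9 = 76.5; e = 77 − 76.5 = 0.5
x=10: ŷ = -9 + 9.5·10 = 86; e = 86 − 86 = 0
x=11: ŷ = -9 + 9.5·11 = 95.5; e = 96 − 95.5 = 0.5
SSE = 1 + 6.25 + 0 + 6.25 + 0.25 + 0 + 0.25 = 14
s = √(14/5) = 1.67332
e/s = 2.5 / 1.67332 = 1.494

1.494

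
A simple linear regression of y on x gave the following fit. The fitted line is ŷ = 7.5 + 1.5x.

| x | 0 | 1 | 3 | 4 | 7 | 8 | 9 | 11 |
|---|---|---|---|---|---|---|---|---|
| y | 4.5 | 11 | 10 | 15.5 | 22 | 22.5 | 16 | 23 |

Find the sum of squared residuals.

x=0: ŷ = 7.5 + 1.5·0 = 7.5; e = 4.5 − 7.5 = -3
x=1: ŷ = 7.5 + 1.5·1 = 9; e = 11 − 9 = 2
x=3: ŷ = 7.5 + 1.5·3 = 12; e = 10 − 12 = -2
x=4: ŷ = 7.5 + 1.5·4 = 13.5; e = 15.5 − 13.5 = 2
x=7: ŷ = 7.5 + 1.5·7 = 18; e = 22 − 18 = 4
x=8: ŷ = 7.5 + 1.5·8 = 19.5; e = 22.5 − 19.5 = 3
x=9: ŷ = 7.5 + 1.5·9 = 21; e = 16 − 21 = -5
x=11: ŷ = 7.5 + 1.5·11 = 24; e = 23 − 24 = -1
SSE = 9 + 4 + 4 + 4 + 16 + 9 + 25 + 1 = 72

SSE = 72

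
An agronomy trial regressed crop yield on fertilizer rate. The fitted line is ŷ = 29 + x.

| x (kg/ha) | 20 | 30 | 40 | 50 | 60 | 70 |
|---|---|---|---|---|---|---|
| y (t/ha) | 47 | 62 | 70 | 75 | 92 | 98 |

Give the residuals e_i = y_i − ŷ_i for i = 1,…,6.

-2, 3, 1, -4, 3, -1

x=20: ŷ = 29 + 20 = 49; e = 47 − 49 = -2
x=30: ŷ = 29 + 30 = 59; e = 62 − 59 = 3
x=40: ŷ = 29 + 40 = 69; e = 70 − 69 = 1
x=50: ŷ = 29 + 50 = 79; e = 75 − 79 = -4
x=60: ŷ = 29 + 60 = 89; e = 92 − 89 = 3
x=70: ŷ = 29 + 70 = 99; e = 98 − 99 = -1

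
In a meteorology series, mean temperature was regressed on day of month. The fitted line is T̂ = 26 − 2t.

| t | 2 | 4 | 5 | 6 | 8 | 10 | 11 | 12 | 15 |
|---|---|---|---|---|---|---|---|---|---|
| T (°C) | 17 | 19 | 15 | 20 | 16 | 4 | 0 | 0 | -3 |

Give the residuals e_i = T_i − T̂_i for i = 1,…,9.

t=2: T̂ = 26 − 2·2 = 22; e = 17 − 22 = -5
t=4: T̂ = 26 − 2·4 = 18; e = 19 − 18 = 1
t=5: T̂ = 26 − 2·5 = 16; e = 15 − 16 = -1
t=6: T̂ = 26 − 2·6 = 14; e = 20 − 14 = 6
t=8: T̂ = 26 − 2·8 = 10; e = 16 − 10 = 6
t=10: T̂ = 26 − 2·10 = 6; e = 4 − 6 = -2
t=11: T̂ = 26 − 2·11 = 4; e = 0 − 4 = -4
t=12: T̂ = 26 − 2·12 = 2; e = 0 − 2 = -2
t=15: T̂ = 26 − 2·15 = -4; e = -3 − (-4) = 1

-5, 1, -1, 6, 6, -2, -4, -2, 1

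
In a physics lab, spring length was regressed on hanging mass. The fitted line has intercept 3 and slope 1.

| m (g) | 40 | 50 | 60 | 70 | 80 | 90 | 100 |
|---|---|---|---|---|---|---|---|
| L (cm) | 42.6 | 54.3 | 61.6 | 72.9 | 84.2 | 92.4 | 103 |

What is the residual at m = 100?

L̂ = 3 + 100 = 103
e = 103 − 103 = 0

e = 0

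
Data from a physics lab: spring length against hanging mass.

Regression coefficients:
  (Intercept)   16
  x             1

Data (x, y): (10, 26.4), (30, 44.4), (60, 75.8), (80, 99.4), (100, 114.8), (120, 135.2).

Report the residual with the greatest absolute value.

r = 3.4

x=10: ŷ = 16 + 10 = 26; r = 26.4 − 26 = 0.4
x=30: ŷ = 16 + 30 = 46; r = 44.4 − 46 = -1.6
x=60: ŷ = 16 + 60 = 76; r = 75.8 − 76 = -0.2
x=80: ŷ = 16 + 80 = 96; r = 99.4 − 96 = 3.4
x=100: ŷ = 16 + 100 = 116; r = 114.8 − 116 = -1.2
x=120: ŷ = 16 + 120 = 136; r = 135.2 − 136 = -0.8
Largest |r| is 3.4 at x = 80, residual 3.4.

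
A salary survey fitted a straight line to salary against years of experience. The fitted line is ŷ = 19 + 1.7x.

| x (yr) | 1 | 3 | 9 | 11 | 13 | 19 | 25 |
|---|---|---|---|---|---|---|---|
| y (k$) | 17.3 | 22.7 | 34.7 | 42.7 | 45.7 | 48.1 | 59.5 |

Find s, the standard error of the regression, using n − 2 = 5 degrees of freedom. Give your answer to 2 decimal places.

s = 3.85

x=1: ŷ = 19 + 1.7·1 = 20.7; r = 17.3 − 20.7 = -3.4
x=3: ŷ = 19 + 1.7·3 = 24.1; r = 22.7 − 24.1 = -1.4
x=9: ŷ = 19 + 1.7·9 = 34.3; r = 34.7 − 34.3 = 0.4
x=11: ŷ = 19 + 1.7·11 = 37.7; r = 42.7 − 37.7 = 5
x=13: ŷ = 19 + 1.7·13 = 41.1; r = 45.7 − 41.1 = 4.6
x=19: ŷ = 19 + 1.7·19 = 51.3; r = 48.1 − 51.3 = -3.2
x=25: ŷ = 19 + 1.7·25 = 61.5; r = 59.5 − 61.5 = -2
SSE = 11.56 + 1.96 + 0.16 + 25 + 21.16 + 10.24 + 4 = 74.08
s = √(74.08/5) = √14.816 ≈ 3.85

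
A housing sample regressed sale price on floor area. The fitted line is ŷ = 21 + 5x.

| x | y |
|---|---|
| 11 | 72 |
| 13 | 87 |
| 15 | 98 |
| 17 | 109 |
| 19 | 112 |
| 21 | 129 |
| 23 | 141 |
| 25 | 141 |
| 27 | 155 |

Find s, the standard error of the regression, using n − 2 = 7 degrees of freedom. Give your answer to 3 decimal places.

x=11: ŷ = 21 + 5·11 = 76; r = 72 − 76 = -4
x=13: ŷ = 21 + 5·13 = 86; r = 87 − 86 = 1
x=15: ŷ = 21 + 5·15 = 96; r = 98 − 96 = 2
x=17: ŷ = 21 + 5·17 = 106; r = 109 − 106 = 3
x=19: ŷ = 21 + 5·19 = 116; r = 112 − 116 = -4
x=21: ŷ = 21 + 5·21 = 126; r = 129 − 126 = 3
x=23: ŷ = 21 + 5·23 = 136; r = 141 − 136 = 5
x=25: ŷ = 21 + 5·25 = 146; r = 141 − 146 = -5
x=27: ŷ = 21 + 5·27 = 156; r = 155 − 156 = -1
SSE = 16 + 1 + 4 + 9 + 16 + 9 + 25 + 25 + 1 = 106
s = √(106/7) = √15.1429 ≈ 3.891

s = 3.891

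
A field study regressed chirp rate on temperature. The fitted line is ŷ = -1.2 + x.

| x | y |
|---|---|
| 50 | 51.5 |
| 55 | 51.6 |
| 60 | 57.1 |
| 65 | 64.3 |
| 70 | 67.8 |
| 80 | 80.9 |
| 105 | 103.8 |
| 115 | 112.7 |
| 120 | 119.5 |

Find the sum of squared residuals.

SSE = 22.38

x=50: ŷ = -1.2 + 50 = 48.8; r = 51.5 − 48.8 = 2.7
x=55: ŷ = -1.2 + 55 = 53.8; r = 51.6 − 53.8 = -2.2
x=60: ŷ = -1.2 + 60 = 58.8; r = 57.1 − 58.8 = -1.7
x=65: ŷ = -1.2 + 65 = 63.8; r = 64.3 − 63.8 = 0.5
x=70: ŷ = -1.2 + 70 = 68.8; r = 67.8 − 68.8 = -1
x=80: ŷ = -1.2 + 80 = 78.8; r = 80.9 − 78.8 = 2.1
x=105: ŷ = -1.2 + 105 = 103.8; r = 103.8 − 103.8 = 0
x=115: ŷ = -1.2 + 115 = 113.8; r = 112.7 − 113.8 = -1.1
x=120: ŷ = -1.2 + 120 = 118.8; r = 119.5 − 118.8 = 0.7
SSE = 7.29 + 4.84 + 2.89 + 0.25 + 1 + 4.41 + 0 + 1.21 + 0.49 = 22.38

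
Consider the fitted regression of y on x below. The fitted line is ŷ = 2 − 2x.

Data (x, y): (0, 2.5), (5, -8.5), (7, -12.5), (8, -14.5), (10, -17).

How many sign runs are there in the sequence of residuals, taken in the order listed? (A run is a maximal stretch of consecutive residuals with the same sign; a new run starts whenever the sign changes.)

3 runs

x=0: ŷ = 2 − 2·0 = 2; e = 2.5 − 2 = 0.5
x=5: ŷ = 2 − 2·5 = -8; e = -8.5 − (-8) = -0.5
x=7: ŷ = 2 − 2·7 = -12; e = -12.5 − (-12) = -0.5
x=8: ŷ = 2 − 2·8 = -14; e = -14.5 − (-14) = -0.5
x=10: ŷ = 2 − 2·10 = -18; e = -17 − (-18) = 1
Signs: + − − − +
Runs: +×1, −×3, +×1 → 3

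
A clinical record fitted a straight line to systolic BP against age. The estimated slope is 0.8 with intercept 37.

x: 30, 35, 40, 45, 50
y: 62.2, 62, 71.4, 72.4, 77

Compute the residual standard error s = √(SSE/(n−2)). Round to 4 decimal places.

x=30: ŷ = 37 + 0.8·30 = 61; e = 62.2 − 61 = 1.2
x=35: ŷ = 37 + 0.8·35 = 65; e = 62 − 65 = -3
x=40: ŷ = 37 + 0.8·40 = 69; e = 71.4 − 69 = 2.4
x=45: ŷ = 37 + 0.8·45 = 73; e = 72.4 − 73 = -0.6
x=50: ŷ = 37 + 0.8·50 = 77; e = 77 − 77 = 0
SSE = 1.44 + 9 + 5.76 + 0.36 + 0 = 16.56
s = √(16.56/3) = √5.52 ≈ 2.3495

s = 2.3495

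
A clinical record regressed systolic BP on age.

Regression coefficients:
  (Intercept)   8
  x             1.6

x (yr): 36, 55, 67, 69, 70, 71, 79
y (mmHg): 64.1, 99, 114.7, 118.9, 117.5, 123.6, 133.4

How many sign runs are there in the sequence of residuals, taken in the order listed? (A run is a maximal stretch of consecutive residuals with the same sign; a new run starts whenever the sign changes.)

7 runs

x=36: ŷ = 8 + 1.6·36 = 65.6; r = 64.1 − 65.6 = -1.5
x=55: ŷ = 8 + 1.6·55 = 96; r = 99 − 96 = 3
x=67: ŷ = 8 + 1.6·67 = 115.2; r = 114.7 − 115.2 = -0.5
x=69: ŷ = 8 + 1.6·69 = 118.4; r = 118.9 − 118.4 = 0.5
x=70: ŷ = 8 + 1.6·70 = 120; r = 117.5 − 120 = -2.5
x=71: ŷ = 8 + 1.6·71 = 121.6; r = 123.6 − 121.6 = 2
x=79: ŷ = 8 + 1.6·79 = 134.4; r = 133.4 − 134.4 = -1
Signs: − + − + − + −
Runs: −×1, +×1, −×1, +×1, −×1, +×1, −×1 → 7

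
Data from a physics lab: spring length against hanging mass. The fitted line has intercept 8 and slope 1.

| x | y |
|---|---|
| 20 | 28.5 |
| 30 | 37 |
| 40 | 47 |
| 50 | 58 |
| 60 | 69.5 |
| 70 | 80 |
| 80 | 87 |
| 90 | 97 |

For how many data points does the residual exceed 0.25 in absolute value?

x=20: ŷ = 8 + 20 = 28; r = 28.5 − 28 = 0.5
x=30: ŷ = 8 + 30 = 38; r = 37 − 38 = -1
x=40: ŷ = 8 + 40 = 48; r = 47 − 48 = -1
x=50: ŷ = 8 + 50 = 58; r = 58 − 58 = 0
x=60: ŷ = 8 + 60 = 68; r = 69.5 − 68 = 1.5
x=70: ŷ = 8 + 70 = 78; r = 80 − 78 = 2
x=80: ŷ = 8 + 80 = 88; r = 87 − 88 = -1
x=90: ŷ = 8 + 90 = 98; r = 97 − 98 = -1
|r| > 0.25: x=20 (|r|=0.5), x=30 (|r|=1), x=40 (|r|=1), x=60 (|r|=1.5), x=70 (|r|=2), x=80 (|r|=1), x=90 (|r|=1) → 7

7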